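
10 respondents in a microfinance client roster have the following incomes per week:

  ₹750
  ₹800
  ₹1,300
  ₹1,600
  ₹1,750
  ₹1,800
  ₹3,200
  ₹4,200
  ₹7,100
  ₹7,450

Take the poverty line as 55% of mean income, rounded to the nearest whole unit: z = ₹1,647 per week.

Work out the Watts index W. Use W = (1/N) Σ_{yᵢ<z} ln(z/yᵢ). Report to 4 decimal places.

Below z: ₹750, ₹800, ₹1,300, ₹1,600 (q = 4 of N = 10).
ln(z/y) terms: ln(1647/750) = 0.7866; ln(1647/800) = 0.7221; ln(1647/1300) = 0.2366; ln(1647/1600) = 0.0290.
W = 1.774280 / 10 = 0.1774.

0.1774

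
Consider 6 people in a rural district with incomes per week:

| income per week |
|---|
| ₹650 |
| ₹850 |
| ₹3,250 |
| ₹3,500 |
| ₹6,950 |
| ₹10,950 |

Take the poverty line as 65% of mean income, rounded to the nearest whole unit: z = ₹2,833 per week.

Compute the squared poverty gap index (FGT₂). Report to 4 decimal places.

0.1806

Poor units: ₹650, ₹850 (q = 2 of N = 6).
Normalized shortfalls: (2833−650)/2833 = 0.7706; (2833−850)/2833 = 0.7000.
Squared: 0.5938; 0.4900.
Sum = 1.083715; P₂ = 1.083715 / 6 = 0.1806.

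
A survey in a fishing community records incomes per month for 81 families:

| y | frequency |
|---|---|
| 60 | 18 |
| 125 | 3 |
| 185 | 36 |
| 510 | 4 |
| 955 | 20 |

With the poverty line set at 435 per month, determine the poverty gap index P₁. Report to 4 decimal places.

0.4734

Below z: 18×60, 3×125, 36×185 (q = 57 of N = 81).
Gap ratios (z−y)/z: (435−60)/435 = 0.8621 (×18); (435−125)/435 = 0.7126 (×3); (435−185)/435 = 0.5747 (×36).
Sum of shortfalls = 38.344828; P₁ averages over all N: 38.344828 / 81 = 0.4734.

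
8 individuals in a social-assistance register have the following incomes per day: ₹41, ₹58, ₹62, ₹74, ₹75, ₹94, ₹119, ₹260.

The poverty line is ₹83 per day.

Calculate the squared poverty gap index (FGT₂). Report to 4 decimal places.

0.0540

Incomes under z: ₹41, ₹58, ₹62, ₹74, ₹75 (q = 5 of N = 8).
Relative gaps: (83−41)/83 = 0.5060; (83−58)/83 = 0.3012; (83−62)/83 = 0.2530; (83−74)/83 = 0.1084; (83−75)/83 = 0.0964.
Squared: 0.2561; 0.0907; 0.0640; 0.0118; 0.0093.
Sum = 0.431848; P₂ = 0.431848 / 8 = 0.0540.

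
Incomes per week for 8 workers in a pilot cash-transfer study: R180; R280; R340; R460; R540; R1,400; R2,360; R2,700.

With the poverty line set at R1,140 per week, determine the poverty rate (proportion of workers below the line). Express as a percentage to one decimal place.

62.5%

5 of the 8 workers have income below R1,140.
H = 5/8 = 62.5%.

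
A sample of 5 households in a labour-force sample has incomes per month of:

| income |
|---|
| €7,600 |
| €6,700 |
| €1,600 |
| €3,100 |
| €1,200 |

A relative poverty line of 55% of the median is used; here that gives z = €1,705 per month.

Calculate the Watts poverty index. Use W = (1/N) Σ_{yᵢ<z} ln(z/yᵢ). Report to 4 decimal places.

Below z: €1,200, €1,600 (q = 2 of N = 5).
Log gaps: ln(1705/1200) = 0.3512; ln(1705/1600) = 0.0636.
W = 0.414805 / 5 = 0.0830.

0.0830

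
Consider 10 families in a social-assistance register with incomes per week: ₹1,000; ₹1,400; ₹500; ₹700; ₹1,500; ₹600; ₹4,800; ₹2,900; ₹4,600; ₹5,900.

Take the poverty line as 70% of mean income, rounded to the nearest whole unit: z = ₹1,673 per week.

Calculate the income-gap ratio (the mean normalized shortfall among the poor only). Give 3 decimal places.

Incomes under z: ₹500, ₹600, ₹700, ₹1,000, ₹1,400, ₹1,500 (q = 6 of N = 10).
Shortfall ratios (z−y)/z: 0.7011, 0.6414, 0.5816, 0.4023, 0.1632, 0.1034; sum = 2.592947.
I averages over the q = 6 poor units only: 2.592947 / 6 = 0.432.

0.432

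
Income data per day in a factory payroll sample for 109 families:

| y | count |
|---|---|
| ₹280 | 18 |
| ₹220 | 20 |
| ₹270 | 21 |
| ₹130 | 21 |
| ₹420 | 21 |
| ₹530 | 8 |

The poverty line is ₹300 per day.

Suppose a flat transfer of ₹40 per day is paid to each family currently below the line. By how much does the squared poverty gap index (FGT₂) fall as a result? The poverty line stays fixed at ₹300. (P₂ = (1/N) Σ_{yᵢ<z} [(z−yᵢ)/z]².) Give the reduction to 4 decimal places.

Before: below the line — 21×₹130, 20×₹220, 21×₹270, 18×₹280; squared poverty gap index (FGT₂) = 0.077574.
After the ₹40 transfer: below the line — 21×₹170, 20×₹260; squared poverty gap index (FGT₂) = 0.039439.
Reduction = 0.077574 − 0.039439 = 0.0381.

0.0381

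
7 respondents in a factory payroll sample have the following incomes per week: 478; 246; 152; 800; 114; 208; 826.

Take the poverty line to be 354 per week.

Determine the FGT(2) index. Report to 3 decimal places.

0.150

Below the line: 114, 152, 208, 246 (q = 4 of N = 7).
Shortfall ratios: (354−114)/354 = 0.6780; (354−152)/354 = 0.5706; (354−208)/354 = 0.4124; (354−246)/354 = 0.3051.
Squared: 0.4596; 0.3256; 0.1701; 0.0931.
Sum = 1.048422; P₂ = 1.048422 / 7 = 0.150.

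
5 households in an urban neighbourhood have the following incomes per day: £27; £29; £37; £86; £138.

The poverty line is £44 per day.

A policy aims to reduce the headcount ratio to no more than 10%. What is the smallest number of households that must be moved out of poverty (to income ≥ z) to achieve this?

3

Currently q = 3 of N = 5 are below the line (H = 0.600).
A headcount ratio of at most 10% allows at most ⌊0.10 × 5⌋ = 0 poor households.
So at least 3 − 0 = 3 must be lifted.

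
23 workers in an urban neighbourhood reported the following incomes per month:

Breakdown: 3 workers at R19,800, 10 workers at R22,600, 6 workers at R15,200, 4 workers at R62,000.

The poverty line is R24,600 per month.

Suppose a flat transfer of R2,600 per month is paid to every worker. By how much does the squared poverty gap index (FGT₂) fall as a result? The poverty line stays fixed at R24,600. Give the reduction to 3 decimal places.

0.025

Before: below the line — 6×R15,200, 3×R19,800, 10×R22,600; squared poverty gap index (FGT₂) = 0.04593.
After the R2,600 transfer: below the line — 6×R17,800, 3×R22,400; squared poverty gap index (FGT₂) = 0.02098.
Reduction = 0.04593 − 0.02098 = 0.025.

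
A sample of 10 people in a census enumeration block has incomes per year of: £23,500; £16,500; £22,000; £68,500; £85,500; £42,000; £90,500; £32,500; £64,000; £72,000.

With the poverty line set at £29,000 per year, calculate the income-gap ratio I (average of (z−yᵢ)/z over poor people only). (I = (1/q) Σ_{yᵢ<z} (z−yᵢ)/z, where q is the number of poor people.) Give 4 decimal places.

0.2874

Incomes under z: £16,500, £22,000, £23,500 (q = 3 of N = 10).
Relative gaps: 0.4310, 0.2414, 0.1897; sum = 0.862069.
The income-gap ratio divides by q (the poor only): 0.862069 / 3 = 0.2874.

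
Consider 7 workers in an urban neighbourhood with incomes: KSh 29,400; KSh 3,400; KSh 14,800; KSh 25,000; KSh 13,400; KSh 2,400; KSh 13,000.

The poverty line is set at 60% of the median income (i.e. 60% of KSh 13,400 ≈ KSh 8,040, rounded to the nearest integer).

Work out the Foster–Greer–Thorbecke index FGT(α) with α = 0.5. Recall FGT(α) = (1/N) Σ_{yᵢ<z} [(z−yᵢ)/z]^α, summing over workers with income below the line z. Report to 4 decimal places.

0.2282

Incomes under z: KSh 2,400, KSh 3,400 (q = 2 of N = 7).
Relative gaps: (8040−2400)/8040 = 0.7015; (8040−3400)/8040 = 0.5771.
Raised to α = 0.5: 0.83755; 0.75968.
Sum = 1.597232; FGT(0.5) = 1.597232 / 7 = 0.2282.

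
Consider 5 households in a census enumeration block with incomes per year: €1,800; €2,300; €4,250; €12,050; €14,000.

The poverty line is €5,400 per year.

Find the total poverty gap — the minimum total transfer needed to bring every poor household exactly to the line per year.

€7,850

Poor units: €1,800, €2,300, €4,250 (q = 3 of N = 5).
Individual gaps: 5400−1800 = 3600; 5400−2300 = 3100; 5400−4250 = 1150.
Aggregate gap = €7,850.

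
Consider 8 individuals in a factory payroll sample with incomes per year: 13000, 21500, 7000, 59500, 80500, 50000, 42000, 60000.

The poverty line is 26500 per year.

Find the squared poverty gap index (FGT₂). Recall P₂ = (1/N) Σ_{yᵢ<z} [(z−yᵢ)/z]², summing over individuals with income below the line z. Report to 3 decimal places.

0.105

Poor units: 7000, 13000, 21500 (q = 3 of N = 8).
Normalized shortfalls: (26500−7000)/26500 = 0.7358; (26500−13000)/26500 = 0.5094; (26500−21500)/26500 = 0.1887.
Squared: 0.5415; 0.2595; 0.0356.
Sum = 0.836597; P₂ = 0.836597 / 8 = 0.105.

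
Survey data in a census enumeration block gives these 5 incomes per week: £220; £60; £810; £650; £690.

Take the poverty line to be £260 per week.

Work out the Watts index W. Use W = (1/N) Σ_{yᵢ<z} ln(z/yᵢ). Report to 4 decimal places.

Below z: £60, £220 (q = 2 of N = 5).
ln(z/y) terms: ln(260/60) = 1.4663; ln(260/220) = 0.1671.
W = 1.633391 / 5 = 0.3267.

0.3267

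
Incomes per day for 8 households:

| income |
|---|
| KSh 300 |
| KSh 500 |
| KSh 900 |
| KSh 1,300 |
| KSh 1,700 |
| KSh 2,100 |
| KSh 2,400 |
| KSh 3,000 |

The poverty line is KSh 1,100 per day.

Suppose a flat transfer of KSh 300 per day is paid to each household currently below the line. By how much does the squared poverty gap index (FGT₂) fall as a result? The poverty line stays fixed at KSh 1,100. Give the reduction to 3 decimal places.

Before: below the line — KSh 300, KSh 500, KSh 900; squared poverty gap index (FGT₂) = 0.10744.
After the KSh 300 transfer: below the line — KSh 600, KSh 800; squared poverty gap index (FGT₂) = 0.03512.
Reduction = 0.10744 − 0.03512 = 0.072.

0.072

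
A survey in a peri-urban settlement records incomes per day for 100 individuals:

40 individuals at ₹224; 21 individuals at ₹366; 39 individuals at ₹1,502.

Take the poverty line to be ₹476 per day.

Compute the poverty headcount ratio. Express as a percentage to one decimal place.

61 of the 100 individuals have income below ₹476.
H = 61/100 = 61.0%.

61.0%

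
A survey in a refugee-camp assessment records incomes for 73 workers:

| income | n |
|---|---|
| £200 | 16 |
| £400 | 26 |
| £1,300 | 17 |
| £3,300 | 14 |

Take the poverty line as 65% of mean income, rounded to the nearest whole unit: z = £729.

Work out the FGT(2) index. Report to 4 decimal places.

0.1880

Below the line: 16×£200, 26×£400 (q = 42 of N = 73).
Normalized shortfalls: (729−200)/729 = 0.7257 (×16); (729−400)/729 = 0.4513 (×26).
Squared: 0.5266 (×16); 0.2037 (×26).
Sum = 13.720661; P₂ = 13.720661 / 73 = 0.1880.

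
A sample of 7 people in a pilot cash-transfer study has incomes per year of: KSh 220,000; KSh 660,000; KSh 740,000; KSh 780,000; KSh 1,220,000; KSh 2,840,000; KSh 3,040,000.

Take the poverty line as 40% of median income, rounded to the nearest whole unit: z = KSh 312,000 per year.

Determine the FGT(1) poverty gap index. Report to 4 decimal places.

Incomes under z: KSh 220,000 (q = 1 of N = 7).
Gap ratios (z−y)/z: (312000−220000)/312000 = 0.2949.
Σ = 0.294872. Dividing by the full population N = 7 gives P₁ = 0.0421.

0.0421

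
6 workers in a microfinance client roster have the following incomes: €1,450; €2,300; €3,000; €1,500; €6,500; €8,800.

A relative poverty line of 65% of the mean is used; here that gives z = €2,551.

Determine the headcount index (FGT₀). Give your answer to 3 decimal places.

0.500

3 of the 6 workers have income below €2,551.
H = 3/6 = 0.500.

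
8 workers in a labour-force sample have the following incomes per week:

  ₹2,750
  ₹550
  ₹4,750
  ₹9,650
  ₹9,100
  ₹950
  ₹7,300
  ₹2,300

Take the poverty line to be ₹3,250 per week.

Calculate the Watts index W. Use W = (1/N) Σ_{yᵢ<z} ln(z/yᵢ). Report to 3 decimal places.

0.440

Below the line: ₹550, ₹950, ₹2,300, ₹2,750 (q = 4 of N = 8).
ln(z/y) terms: ln(3250/550) = 1.7765; ln(3250/950) = 1.2299; ln(3250/2300) = 0.3457; ln(3250/2750) = 0.1671.
W = 3.519240 / 8 = 0.440.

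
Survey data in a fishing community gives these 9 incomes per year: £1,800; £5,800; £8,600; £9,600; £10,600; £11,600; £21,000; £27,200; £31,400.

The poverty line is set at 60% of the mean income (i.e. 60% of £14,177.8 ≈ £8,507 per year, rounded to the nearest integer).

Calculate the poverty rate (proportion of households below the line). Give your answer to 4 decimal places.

2 of the 9 households have income below £8,507.
H = 2/9 = 0.2222.

0.2222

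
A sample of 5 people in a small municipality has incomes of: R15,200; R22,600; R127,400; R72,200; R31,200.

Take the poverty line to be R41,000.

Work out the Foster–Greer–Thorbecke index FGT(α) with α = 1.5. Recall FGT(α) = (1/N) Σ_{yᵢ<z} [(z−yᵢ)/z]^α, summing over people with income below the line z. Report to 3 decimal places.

0.183

Below z: R15,200, R22,600, R31,200 (q = 3 of N = 5).
Normalized shortfalls: (41000−15200)/41000 = 0.6293; (41000−22600)/41000 = 0.4488; (41000−31200)/41000 = 0.2390.
Raised to α = 1.5: 0.49918; 0.30064; 0.11686.
Sum = 0.916678; FGT(1.5) = 0.916678 / 5 = 0.183.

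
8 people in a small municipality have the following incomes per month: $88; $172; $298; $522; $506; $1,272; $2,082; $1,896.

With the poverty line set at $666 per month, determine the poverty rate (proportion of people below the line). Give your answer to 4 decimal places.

0.6250

5 of the 8 people have income below $666.
H = 5/8 = 0.6250.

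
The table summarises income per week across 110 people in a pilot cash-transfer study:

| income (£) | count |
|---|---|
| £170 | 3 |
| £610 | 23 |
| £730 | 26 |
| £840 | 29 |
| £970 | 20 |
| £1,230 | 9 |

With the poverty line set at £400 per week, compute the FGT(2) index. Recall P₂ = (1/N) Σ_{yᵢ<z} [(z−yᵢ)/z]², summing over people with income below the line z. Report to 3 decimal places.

Incomes under z: 3×£170 (q = 3 of N = 110).
Normalized shortfalls: (400−170)/400 = 0.5750 (×3).
Squared: 0.3306 (×3).
Sum = 0.991875; P₂ = 0.991875 / 110 = 0.009.

0.009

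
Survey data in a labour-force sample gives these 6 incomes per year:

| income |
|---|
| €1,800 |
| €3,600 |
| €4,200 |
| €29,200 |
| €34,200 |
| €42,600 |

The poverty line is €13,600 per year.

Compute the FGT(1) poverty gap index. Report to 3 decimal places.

0.382

Incomes under z: €1,800, €3,600, €4,200 (q = 3 of N = 6).
Shortfall ratios: (13600−1800)/13600 = 0.8676; (13600−3600)/13600 = 0.7353; (13600−4200)/13600 = 0.6912.
Sum of shortfalls = 2.294118; P₁ averages over all N: 2.294118 / 6 = 0.382.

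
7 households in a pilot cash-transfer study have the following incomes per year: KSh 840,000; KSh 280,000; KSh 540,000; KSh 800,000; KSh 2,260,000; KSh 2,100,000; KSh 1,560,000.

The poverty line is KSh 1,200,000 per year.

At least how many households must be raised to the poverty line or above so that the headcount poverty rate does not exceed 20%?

4 of the 7 households are poor, so H = 4/7 = 0.571.
A headcount ratio of at most 20% allows at most ⌊0.20 × 7⌋ = 1 poor households.
So at least 4 − 1 = 3 must be lifted.

3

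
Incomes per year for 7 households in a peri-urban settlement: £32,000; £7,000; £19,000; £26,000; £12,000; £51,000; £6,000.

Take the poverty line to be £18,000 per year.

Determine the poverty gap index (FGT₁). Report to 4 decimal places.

Below the line: £6,000, £7,000, £12,000 (q = 3 of N = 7).
Gap ratios (z−y)/z: (18000−6000)/18000 = 0.6667; (18000−7000)/18000 = 0.6111; (18000−12000)/18000 = 0.3333.
Σ = 1.611111. Dividing by the full population N = 7 gives P₁ = 0.2302.

0.2302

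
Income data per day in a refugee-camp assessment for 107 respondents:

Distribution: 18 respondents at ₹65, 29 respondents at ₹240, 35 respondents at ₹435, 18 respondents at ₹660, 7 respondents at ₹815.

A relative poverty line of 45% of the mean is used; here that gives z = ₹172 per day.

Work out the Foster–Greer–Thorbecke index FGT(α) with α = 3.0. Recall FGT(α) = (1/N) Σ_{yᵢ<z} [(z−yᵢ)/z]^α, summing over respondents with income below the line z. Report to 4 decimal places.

Poor units: 18×₹65 (q = 18 of N = 107).
Normalized shortfalls: (172−65)/172 = 0.6221 (×18).
Raised to α = 3.0: 0.24075 (×18).
Sum = 4.333497; FGT(3.0) = 4.333497 / 107 = 0.0405.

0.0405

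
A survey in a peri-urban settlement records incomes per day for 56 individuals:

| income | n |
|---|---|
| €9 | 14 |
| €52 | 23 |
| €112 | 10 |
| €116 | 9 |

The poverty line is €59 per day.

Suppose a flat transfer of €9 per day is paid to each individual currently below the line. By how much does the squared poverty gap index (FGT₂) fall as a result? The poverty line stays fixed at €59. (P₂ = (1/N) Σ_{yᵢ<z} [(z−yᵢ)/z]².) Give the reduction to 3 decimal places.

0.065

Before: below the line — 14×€9, 23×€52; squared poverty gap index (FGT₂) = 0.18533.
After the €9 transfer: below the line — 14×€18; squared poverty gap index (FGT₂) = 0.12073.
Reduction = 0.18533 − 0.12073 = 0.065.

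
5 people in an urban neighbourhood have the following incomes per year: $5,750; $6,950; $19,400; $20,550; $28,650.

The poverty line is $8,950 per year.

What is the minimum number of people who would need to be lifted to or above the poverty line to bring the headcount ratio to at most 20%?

Currently q = 2 of N = 5 are below the line (H = 0.400).
A headcount ratio of at most 20% allows at most ⌊0.20 × 5⌋ = 1 poor people.
So at least 2 − 1 = 1 must be lifted.

1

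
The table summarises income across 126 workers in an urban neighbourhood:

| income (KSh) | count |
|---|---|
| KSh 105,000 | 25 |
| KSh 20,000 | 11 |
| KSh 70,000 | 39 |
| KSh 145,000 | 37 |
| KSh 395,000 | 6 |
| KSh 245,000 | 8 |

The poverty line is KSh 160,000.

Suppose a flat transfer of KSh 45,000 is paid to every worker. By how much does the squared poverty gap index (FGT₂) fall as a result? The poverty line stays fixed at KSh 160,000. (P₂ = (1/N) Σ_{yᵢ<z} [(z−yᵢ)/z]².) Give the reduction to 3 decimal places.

0.135

Before: below the line — 11×KSh 20,000, 39×KSh 70,000, 25×KSh 105,000, 37×KSh 145,000; squared poverty gap index (FGT₂) = 0.19080.
After the KSh 45,000 transfer: below the line — 11×KSh 65,000, 39×KSh 115,000, 25×KSh 150,000; squared poverty gap index (FGT₂) = 0.05604.
Reduction = 0.19080 − 0.05604 = 0.135.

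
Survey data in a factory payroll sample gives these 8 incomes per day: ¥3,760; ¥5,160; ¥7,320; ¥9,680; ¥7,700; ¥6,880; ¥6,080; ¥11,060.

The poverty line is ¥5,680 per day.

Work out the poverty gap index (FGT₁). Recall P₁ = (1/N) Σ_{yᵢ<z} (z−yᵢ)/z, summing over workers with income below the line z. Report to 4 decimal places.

0.0537

Below the line: ¥3,760, ¥5,160 (q = 2 of N = 8).
Shortfall ratios: (5680−3760)/5680 = 0.3380; (5680−5160)/5680 = 0.0915.
Sum of shortfalls = 0.429577; P₁ averages over all N: 0.429577 / 8 = 0.0537.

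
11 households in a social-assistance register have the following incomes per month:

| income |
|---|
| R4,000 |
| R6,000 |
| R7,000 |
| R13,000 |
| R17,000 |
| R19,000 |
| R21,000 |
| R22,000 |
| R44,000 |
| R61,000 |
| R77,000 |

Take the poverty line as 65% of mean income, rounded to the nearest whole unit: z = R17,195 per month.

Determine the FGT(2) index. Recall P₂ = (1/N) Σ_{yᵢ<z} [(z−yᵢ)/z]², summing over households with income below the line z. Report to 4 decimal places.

Below z: R4,000, R6,000, R7,000, R13,000, R17,000 (q = 5 of N = 11).
Gap ratios (z−y)/z: (17195−4000)/17195 = 0.7674; (17195−6000)/17195 = 0.6511; (17195−7000)/17195 = 0.5929; (17195−13000)/17195 = 0.2440; (17195−17000)/17195 = 0.0113.
Squared: 0.5889; 0.4239; 0.3515; 0.0595; 0.0001.
Sum = 1.423928; P₂ = 1.423928 / 11 = 0.1294.

0.1294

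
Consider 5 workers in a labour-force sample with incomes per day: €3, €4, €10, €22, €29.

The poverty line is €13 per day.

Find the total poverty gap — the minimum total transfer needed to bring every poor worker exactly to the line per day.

€22

Below z: €3, €4, €10 (q = 3 of N = 5).
Individual gaps: 13−3 = 10; 13−4 = 9; 13−10 = 3.
Aggregate gap = €22.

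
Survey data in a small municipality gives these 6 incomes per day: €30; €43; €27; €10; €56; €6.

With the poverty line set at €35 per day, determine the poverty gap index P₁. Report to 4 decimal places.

Below z: €6, €10, €27, €30 (q = 4 of N = 6).
Gap ratios (z−y)/z: (35−6)/35 = 0.8286; (35−10)/35 = 0.7143; (35−27)/35 = 0.2286; (35−30)/35 = 0.1429.
Σ = 1.914286. Dividing by the full population N = 6 gives P₁ = 0.3190.

0.3190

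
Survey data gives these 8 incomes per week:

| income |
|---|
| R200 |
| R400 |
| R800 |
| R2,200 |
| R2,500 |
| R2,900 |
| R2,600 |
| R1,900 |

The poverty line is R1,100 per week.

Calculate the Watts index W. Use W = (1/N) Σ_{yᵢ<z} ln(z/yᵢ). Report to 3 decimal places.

0.379

Below the line: R200, R400, R800 (q = 3 of N = 8).
Log shortfalls: ln(1100/200) = 1.7047; ln(1100/400) = 1.0116; ln(1100/800) = 0.3185.
W = 3.034803 / 8 = 0.379.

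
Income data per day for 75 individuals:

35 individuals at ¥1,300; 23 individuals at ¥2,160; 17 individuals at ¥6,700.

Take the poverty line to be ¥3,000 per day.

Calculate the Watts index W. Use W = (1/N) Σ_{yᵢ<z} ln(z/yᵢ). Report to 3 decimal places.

Poor units: 35×¥1,300, 23×¥2,160 (q = 58 of N = 75).
Log gaps: ln(3000/1300) = 0.8362 (×35); ln(3000/2160) = 0.3285 (×23).
W = 36.824274 / 75 = 0.491.

0.491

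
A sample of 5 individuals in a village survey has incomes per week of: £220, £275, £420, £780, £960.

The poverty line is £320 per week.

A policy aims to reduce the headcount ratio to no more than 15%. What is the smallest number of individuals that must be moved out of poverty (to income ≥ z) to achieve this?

2 of the 5 individuals are poor, so H = 2/5 = 0.400.
A headcount ratio of at most 15% allows at most ⌊0.15 × 5⌋ = 0 poor individuals.
So at least 2 − 0 = 2 must be lifted.

2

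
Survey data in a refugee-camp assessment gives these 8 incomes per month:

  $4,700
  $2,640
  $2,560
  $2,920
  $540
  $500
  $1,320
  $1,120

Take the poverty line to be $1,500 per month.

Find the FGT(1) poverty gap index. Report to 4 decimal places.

0.2100

Poor units: $500, $540, $1,120, $1,320 (q = 4 of N = 8).
Relative gaps: (1500−500)/1500 = 0.6667; (1500−540)/1500 = 0.6400; (1500−1120)/1500 = 0.2533; (1500−1320)/1500 = 0.1200.
Σ = 1.680000. Dividing by the full population N = 8 gives P₁ = 0.2100.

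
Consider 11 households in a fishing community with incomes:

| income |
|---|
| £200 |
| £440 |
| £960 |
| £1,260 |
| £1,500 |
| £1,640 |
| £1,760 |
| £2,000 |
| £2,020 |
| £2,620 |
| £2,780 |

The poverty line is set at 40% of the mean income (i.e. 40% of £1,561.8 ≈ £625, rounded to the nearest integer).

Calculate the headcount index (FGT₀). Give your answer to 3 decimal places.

2 of the 11 households have income below £625.
H = 2/11 = 0.182.

0.182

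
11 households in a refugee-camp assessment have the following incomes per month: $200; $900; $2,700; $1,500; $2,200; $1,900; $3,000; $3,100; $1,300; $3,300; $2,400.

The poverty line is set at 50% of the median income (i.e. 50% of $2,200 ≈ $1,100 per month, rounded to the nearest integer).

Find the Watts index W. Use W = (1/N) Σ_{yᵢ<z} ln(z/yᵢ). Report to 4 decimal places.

Below the line: $200, $900 (q = 2 of N = 11).
ln(z/y) terms: ln(1100/200) = 1.7047; ln(1100/900) = 0.2007.
W = 1.905419 / 11 = 0.1732.

0.1732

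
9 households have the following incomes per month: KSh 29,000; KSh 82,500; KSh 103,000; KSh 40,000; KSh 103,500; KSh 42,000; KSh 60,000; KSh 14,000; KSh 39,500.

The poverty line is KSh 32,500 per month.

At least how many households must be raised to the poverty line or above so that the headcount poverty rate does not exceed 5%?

2 of the 9 households are poor, so H = 2/9 = 0.222.
A headcount ratio of at most 5% allows at most ⌊0.05 × 9⌋ = 0 poor households.
So at least 2 − 0 = 2 must be lifted.

2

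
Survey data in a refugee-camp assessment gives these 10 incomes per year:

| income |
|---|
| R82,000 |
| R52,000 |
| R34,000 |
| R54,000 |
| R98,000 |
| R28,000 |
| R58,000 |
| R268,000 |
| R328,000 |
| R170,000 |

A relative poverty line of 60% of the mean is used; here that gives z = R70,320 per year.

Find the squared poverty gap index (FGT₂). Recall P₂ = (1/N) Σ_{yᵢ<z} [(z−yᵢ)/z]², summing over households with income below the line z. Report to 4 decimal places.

Below the line: R28,000, R34,000, R52,000, R54,000, R58,000 (q = 5 of N = 10).
Gap ratios (z−y)/z: (70320−28000)/70320 = 0.6018; (70320−34000)/70320 = 0.5165; (70320−52000)/70320 = 0.2605; (70320−54000)/70320 = 0.2321; (70320−58000)/70320 = 0.1752.
Squared: 0.3622; 0.2668; 0.0679; 0.0539; 0.0307.
Sum = 0.781385; P₂ = 0.781385 / 10 = 0.0781.

0.0781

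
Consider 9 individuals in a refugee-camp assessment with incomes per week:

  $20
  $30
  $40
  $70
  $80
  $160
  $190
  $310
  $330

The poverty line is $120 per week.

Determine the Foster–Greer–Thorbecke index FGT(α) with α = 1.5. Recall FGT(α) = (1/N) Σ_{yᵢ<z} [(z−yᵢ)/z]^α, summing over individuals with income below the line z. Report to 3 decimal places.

0.268

Below z: $20, $30, $40, $70, $80 (q = 5 of N = 9).
Relative gaps: (120−20)/120 = 0.8333; (120−30)/120 = 0.7500; (120−40)/120 = 0.6667; (120−70)/120 = 0.4167; (120−80)/120 = 0.3333.
Raised to α = 1.5: 0.76073; 0.64952; 0.54433; 0.26896; 0.19245.
Sum = 2.415983; FGT(1.5) = 2.415983 / 9 = 0.268.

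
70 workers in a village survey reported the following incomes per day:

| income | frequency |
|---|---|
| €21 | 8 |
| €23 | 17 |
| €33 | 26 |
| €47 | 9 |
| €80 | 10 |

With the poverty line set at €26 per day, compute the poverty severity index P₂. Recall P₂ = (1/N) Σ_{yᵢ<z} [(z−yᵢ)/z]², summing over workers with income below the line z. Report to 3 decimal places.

Below z: 8×€21, 17×€23 (q = 25 of N = 70).
Normalized shortfalls: (26−21)/26 = 0.1923 (×8); (26−23)/26 = 0.1154 (×17).
Squared: 0.0370 (×8); 0.0133 (×17).
Sum = 0.522189; P₂ = 0.522189 / 70 = 0.007.

0.007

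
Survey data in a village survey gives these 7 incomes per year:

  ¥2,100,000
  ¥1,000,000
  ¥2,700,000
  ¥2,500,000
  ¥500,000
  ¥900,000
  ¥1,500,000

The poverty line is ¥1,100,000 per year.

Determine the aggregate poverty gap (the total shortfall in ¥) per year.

¥900,000

Below z: ¥500,000, ¥900,000, ¥1,000,000 (q = 3 of N = 7).
Individual gaps: 1100000−500000 = 600000; 1100000−900000 = 200000; 1100000−1000000 = 100000.
Aggregate gap = ¥900,000.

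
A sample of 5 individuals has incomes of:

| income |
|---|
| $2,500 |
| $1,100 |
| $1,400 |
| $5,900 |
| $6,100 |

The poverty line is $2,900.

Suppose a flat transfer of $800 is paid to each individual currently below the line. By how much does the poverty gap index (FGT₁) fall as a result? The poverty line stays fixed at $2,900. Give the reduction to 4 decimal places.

Before: below the line — $1,100, $1,400, $2,500; poverty gap index (FGT₁) = 0.255172.
After the $800 transfer: below the line — $1,900, $2,200; poverty gap index (FGT₁) = 0.117241.
Reduction = 0.255172 − 0.117241 = 0.1379.

0.1379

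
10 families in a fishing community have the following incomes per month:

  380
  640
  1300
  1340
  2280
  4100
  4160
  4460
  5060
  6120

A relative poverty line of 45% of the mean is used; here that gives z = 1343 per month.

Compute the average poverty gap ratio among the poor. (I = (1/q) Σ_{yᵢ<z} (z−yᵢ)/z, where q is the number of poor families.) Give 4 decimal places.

Incomes under z: 380, 640, 1300, 1340 (q = 4 of N = 10).
Relative gaps: 0.7171, 0.5235, 0.0320, 0.0022; sum = 1.274758.
I averages over the q = 4 poor units only: 1.274758 / 4 = 0.3187.

0.3187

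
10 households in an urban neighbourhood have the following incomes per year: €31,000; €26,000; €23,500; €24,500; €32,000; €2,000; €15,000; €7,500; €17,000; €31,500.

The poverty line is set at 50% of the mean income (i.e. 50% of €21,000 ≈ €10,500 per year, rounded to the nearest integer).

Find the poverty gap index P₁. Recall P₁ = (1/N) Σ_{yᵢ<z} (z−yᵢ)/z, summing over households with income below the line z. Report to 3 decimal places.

0.110

Below z: €2,000, €7,500 (q = 2 of N = 10).
Relative gaps: (10500−2000)/10500 = 0.8095; (10500−7500)/10500 = 0.2857.
Sum of shortfalls = 1.095238; P₁ averages over all N: 1.095238 / 10 = 0.110.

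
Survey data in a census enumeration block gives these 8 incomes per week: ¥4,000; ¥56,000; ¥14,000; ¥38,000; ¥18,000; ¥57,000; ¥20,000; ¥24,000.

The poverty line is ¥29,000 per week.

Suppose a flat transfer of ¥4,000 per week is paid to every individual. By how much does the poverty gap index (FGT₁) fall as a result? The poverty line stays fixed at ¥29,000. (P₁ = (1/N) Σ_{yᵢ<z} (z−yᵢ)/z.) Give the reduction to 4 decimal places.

Before: below the line — ¥4,000, ¥14,000, ¥18,000, ¥20,000, ¥24,000; poverty gap index (FGT₁) = 0.280172.
After the ¥4,000 transfer: below the line — ¥8,000, ¥18,000, ¥22,000, ¥24,000, ¥28,000; poverty gap index (FGT₁) = 0.193966.
Reduction = 0.280172 − 0.193966 = 0.0862.

0.0862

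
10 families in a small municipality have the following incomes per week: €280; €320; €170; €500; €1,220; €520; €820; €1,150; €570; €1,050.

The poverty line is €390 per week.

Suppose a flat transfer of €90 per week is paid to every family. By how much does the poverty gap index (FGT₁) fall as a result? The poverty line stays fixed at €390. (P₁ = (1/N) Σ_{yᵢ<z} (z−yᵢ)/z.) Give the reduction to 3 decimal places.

0.064

Before: below the line — €170, €280, €320; poverty gap index (FGT₁) = 0.10256.
After the €90 transfer: below the line — €260, €370; poverty gap index (FGT₁) = 0.03846.
Reduction = 0.10256 − 0.03846 = 0.064.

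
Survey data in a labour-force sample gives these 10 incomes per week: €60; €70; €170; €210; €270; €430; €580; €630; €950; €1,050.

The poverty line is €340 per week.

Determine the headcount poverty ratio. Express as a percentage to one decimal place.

5 of the 10 individuals have income below €340.
H = 5/10 = 50.0%.

50.0%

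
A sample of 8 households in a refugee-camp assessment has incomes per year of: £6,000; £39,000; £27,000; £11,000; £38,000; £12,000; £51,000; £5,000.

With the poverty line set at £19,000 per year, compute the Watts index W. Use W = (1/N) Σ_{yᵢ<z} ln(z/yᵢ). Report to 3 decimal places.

Below the line: £5,000, £6,000, £11,000, £12,000 (q = 4 of N = 8).
Log shortfalls: ln(19000/5000) = 1.3350; ln(19000/6000) = 1.1527; ln(19000/11000) = 0.5465; ln(19000/12000) = 0.4595.
W = 3.493757 / 8 = 0.437.

0.437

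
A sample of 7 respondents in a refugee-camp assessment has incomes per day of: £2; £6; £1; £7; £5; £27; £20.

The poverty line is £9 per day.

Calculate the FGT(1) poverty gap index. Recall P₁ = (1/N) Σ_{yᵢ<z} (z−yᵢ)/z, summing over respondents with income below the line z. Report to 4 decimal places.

0.3810

Below z: £1, £2, £5, £6, £7 (q = 5 of N = 7).
Relative gaps: (9−1)/9 = 0.8889; (9−2)/9 = 0.7778; (9−5)/9 = 0.4444; (9−6)/9 = 0.3333; (9−7)/9 = 0.2222.
Sum of shortfalls = 2.666667; P₁ averages over all N: 2.666667 / 7 = 0.3810.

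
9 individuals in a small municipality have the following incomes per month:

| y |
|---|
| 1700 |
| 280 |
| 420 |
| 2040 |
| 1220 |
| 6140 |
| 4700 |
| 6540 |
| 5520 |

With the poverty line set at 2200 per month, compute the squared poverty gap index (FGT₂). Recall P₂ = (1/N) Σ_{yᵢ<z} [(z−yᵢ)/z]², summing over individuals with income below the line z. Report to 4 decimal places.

Incomes under z: 280, 420, 1220, 1700, 2040 (q = 5 of N = 9).
Relative gaps: (2200−280)/2200 = 0.8727; (2200−420)/2200 = 0.8091; (2200−1220)/2200 = 0.4455; (2200−1700)/2200 = 0.2273; (2200−2040)/2200 = 0.0727.
Squared: 0.7617; 0.6546; 0.1984; 0.0517; 0.0053.
Sum = 1.671653; P₂ = 1.671653 / 9 = 0.1857.

0.1857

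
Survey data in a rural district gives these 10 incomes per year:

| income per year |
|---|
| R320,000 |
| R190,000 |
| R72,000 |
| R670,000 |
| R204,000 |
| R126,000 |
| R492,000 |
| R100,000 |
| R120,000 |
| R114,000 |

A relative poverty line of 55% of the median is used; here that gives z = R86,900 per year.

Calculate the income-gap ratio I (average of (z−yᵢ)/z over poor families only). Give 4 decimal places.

Below the line: R72,000 (q = 1 of N = 10).
Shortfall ratios (z−y)/z: 0.1715; sum = 0.171461.
The income-gap ratio divides by q (the poor only): 0.171461 / 1 = 0.1715.

0.1715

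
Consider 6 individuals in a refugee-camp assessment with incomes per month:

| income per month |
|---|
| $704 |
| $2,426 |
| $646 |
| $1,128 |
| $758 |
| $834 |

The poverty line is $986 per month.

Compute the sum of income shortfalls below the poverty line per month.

Below the line: $646, $704, $758, $834 (q = 4 of N = 6).
Individual gaps: 986−646 = 340; 986−704 = 282; 986−758 = 228; 986−834 = 152.
Aggregate gap = $1,002.

$1,002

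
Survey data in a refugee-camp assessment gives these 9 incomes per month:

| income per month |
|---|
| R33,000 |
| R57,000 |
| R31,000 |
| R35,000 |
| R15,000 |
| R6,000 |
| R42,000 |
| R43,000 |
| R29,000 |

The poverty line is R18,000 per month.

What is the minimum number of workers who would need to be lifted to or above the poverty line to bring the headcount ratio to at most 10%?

2 of the 9 workers are poor, so H = 2/9 = 0.222.
A headcount ratio of at most 10% allows at most ⌊0.10 × 9⌋ = 0 poor workers.
So at least 2 − 0 = 2 must be lifted.

2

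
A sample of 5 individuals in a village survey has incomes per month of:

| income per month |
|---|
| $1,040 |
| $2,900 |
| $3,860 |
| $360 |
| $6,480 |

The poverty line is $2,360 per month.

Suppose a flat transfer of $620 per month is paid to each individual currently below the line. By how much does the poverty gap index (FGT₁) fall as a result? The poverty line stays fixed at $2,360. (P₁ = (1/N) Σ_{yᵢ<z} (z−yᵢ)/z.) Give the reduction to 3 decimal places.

Before: below the line — $360, $1,040; poverty gap index (FGT₁) = 0.28136.
After the $620 transfer: below the line — $980, $1,660; poverty gap index (FGT₁) = 0.17627.
Reduction = 0.28136 − 0.17627 = 0.105.

0.105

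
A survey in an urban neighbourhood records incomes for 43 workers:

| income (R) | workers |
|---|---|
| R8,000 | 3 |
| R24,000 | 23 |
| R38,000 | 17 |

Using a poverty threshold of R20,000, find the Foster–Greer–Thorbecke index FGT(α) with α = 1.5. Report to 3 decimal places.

0.032

Poor units: 3×R8,000 (q = 3 of N = 43).
Gap ratios (z−y)/z: (20000−8000)/20000 = 0.6000 (×3).
Raised to α = 1.5: 0.46476 (×3).
Sum = 1.394274; FGT(1.5) = 1.394274 / 43 = 0.032.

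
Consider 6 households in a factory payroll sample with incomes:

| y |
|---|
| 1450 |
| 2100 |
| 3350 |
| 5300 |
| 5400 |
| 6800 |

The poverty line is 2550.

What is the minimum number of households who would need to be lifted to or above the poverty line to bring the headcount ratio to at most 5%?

2

2 of the 6 households are poor, so H = 2/6 = 0.333.
A headcount ratio of at most 5% allows at most ⌊0.05 × 6⌋ = 0 poor households.
So at least 2 − 0 = 2 must be lifted.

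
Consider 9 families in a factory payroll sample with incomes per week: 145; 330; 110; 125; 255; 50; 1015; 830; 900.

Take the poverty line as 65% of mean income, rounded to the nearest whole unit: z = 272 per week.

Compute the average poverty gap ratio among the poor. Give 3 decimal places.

0.496

Below z: 50, 110, 125, 145, 255 (q = 5 of N = 9).
Shortfall ratios (z−y)/z: 0.8162, 0.5956, 0.5404, 0.4669, 0.0625; sum = 2.481618.
I averages over the q = 5 poor units only: 2.481618 / 5 = 0.496.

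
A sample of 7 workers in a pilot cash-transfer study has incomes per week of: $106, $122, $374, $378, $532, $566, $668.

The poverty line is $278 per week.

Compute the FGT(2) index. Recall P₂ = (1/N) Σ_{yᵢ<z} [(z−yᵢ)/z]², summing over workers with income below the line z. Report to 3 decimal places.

0.100

Incomes under z: $106, $122 (q = 2 of N = 7).
Relative gaps: (278−106)/278 = 0.6187; (278−122)/278 = 0.5612.
Squared: 0.3828; 0.3149.
Sum = 0.697686; P₂ = 0.697686 / 7 = 0.100.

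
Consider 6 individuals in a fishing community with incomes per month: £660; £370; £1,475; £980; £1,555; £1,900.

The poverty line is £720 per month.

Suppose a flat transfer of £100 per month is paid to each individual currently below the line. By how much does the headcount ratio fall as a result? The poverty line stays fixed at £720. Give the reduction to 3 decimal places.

0.167

Before: below the line — £370, £660; headcount ratio = 0.33333.
After the £100 transfer: below the line — £470; headcount ratio = 0.16667.
Reduction = 0.33333 − 0.16667 = 0.167.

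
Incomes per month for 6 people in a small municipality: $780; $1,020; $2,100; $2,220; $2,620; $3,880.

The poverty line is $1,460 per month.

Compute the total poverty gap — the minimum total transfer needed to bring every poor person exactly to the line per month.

Poor units: $780, $1,020 (q = 2 of N = 6).
Individual gaps: 1460−780 = 680; 1460−1020 = 440.
Aggregate gap = $1,120.

$1,120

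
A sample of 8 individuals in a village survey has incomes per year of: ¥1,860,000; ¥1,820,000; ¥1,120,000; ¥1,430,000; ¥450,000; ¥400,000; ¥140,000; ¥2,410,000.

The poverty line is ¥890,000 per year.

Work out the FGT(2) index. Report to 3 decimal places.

0.157

Incomes under z: ¥140,000, ¥400,000, ¥450,000 (q = 3 of N = 8).
Shortfall ratios: (890000−140000)/890000 = 0.8427; (890000−400000)/890000 = 0.5506; (890000−450000)/890000 = 0.4944.
Squared: 0.7101; 0.3031; 0.2444.
Sum = 1.257669; P₂ = 1.257669 / 8 = 0.157.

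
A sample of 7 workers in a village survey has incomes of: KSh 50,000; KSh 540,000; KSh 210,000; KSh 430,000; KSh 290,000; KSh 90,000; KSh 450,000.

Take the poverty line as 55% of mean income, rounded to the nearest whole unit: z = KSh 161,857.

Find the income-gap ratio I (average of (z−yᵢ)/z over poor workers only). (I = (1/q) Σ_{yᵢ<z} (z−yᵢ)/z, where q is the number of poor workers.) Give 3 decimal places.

0.568

Poor units: KSh 50,000, KSh 90,000 (q = 2 of N = 7).
Shortfall ratios (z−y)/z: 0.6911, 0.4440; sum = 1.135039.
The income-gap ratio divides by q (the poor only): 1.135039 / 2 = 0.568.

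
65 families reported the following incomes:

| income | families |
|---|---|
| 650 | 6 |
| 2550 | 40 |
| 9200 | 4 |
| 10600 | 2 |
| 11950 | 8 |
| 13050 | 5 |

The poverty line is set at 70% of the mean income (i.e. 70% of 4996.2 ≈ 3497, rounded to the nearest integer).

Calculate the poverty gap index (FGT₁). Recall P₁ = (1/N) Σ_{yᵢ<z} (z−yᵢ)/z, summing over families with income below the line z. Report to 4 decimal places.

Incomes under z: 6×650, 40×2550 (q = 46 of N = 65).
Shortfall ratios: (3497−650)/3497 = 0.8141 (×6); (3497−2550)/3497 = 0.2708 (×40).
Sum of shortfalls = 15.716900; P₁ averages over all N: 15.716900 / 65 = 0.2418.

0.2418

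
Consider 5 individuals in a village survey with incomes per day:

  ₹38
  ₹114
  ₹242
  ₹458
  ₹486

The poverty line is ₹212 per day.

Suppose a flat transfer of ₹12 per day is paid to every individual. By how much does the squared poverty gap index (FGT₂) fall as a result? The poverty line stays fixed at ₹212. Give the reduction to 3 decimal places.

Before: below the line — ₹38, ₹114; squared poverty gap index (FGT₂) = 0.17747.
After the ₹12 transfer: below the line — ₹50, ₹126; squared poverty gap index (FGT₂) = 0.14970.
Reduction = 0.17747 − 0.14970 = 0.028.

0.028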